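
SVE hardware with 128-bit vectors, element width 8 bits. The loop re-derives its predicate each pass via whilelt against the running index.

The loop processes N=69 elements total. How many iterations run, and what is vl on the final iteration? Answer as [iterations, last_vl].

register lanes = 128/8 = 16
iterations = ceil(69/16) = 5; final-pass vl = 5

[iterations, last_vl] = [5, 5]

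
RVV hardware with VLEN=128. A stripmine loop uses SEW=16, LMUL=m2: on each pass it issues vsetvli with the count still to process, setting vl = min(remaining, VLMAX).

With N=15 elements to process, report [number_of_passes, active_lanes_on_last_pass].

[iterations, last_vl] = [1, 15]

lanes per group: 128·2/16 = 16
15 elements at 16/iter → 1 passes, remainder 15 on the last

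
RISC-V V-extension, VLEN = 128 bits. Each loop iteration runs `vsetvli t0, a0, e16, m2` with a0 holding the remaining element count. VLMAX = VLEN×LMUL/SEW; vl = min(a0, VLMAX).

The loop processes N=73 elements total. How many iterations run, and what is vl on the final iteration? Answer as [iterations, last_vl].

[iterations, last_vl] = [5, 9]

lanes per group: 128·2/16 = 16
iterations = ceil(73/16) = 5; final-pass vl = 9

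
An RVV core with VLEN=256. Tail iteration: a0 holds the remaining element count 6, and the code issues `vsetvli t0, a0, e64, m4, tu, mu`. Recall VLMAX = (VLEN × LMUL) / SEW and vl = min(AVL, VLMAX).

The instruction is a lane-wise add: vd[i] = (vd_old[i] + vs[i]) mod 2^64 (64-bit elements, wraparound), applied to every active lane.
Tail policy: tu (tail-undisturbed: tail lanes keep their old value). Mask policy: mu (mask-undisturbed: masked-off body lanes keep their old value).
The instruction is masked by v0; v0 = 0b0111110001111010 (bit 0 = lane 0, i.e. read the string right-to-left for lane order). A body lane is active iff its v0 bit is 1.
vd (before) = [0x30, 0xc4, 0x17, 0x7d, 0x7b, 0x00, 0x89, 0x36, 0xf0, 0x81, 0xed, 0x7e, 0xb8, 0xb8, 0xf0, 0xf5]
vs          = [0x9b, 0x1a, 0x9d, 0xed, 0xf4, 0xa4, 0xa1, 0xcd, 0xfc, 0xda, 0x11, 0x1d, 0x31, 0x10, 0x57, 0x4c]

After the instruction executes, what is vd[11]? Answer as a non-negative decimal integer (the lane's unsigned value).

lanes per group: 256·4/64 = 16
AVL=6 ≤ VLMAX=16, so vl = 6
lane  0: mask-off/keep ⇒ 0x30
lane  1: add(0xc4,0x1a) ⇒ 0xde
lane  2: mask-off/keep ⇒ 0x17
lane  3: add(0x7d,0xed) ⇒ 0x16a
lane  4: add(0x7b,0xf4) ⇒ 0x16f
lane  5: add(0x00,0xa4) ⇒ 0xa4
lane  6: tail/keep ⇒ 0x89
lane  7: tail/keep ⇒ 0x36
lane  8: tail/keep ⇒ 0xf0
lane  9: tail/keep ⇒ 0x81
lane 10: tail/keep ⇒ 0xed
lane 11: tail/keep ⇒ 0x7e
lane 12: tail/keep ⇒ 0xb8
lane 13: tail/keep ⇒ 0xb8
lane 14: tail/keep ⇒ 0xf0
lane 15: tail/keep ⇒ 0xf5

vd[11] = 126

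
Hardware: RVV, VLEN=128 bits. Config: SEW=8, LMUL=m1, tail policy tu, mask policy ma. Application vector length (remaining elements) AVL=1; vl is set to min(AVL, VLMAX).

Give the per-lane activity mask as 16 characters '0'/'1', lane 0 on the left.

predicate = 1000000000000000

lanes per group: 128·1/8 = 16
vl ← min(1, 16) = 1
bits (lane 0 leftmost): 1000000000000000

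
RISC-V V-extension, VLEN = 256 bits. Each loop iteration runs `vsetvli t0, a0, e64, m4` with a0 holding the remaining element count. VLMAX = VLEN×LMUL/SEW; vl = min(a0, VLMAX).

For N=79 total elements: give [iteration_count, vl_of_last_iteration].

[iterations, last_vl] = [5, 15]

lanes per group: 256·4/64 = 16
iterations = ceil(79/16) = 5; final-pass vl = 15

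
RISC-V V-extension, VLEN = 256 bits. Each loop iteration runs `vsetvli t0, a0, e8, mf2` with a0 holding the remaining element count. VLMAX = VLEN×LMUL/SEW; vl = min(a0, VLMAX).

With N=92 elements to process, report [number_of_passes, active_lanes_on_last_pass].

[iterations, last_vl] = [6, 12]

VLMAX = (256 × 1/2) / 8 = 16 lanes
iterations = ceil(92/16) = 6; final-pass vl = 12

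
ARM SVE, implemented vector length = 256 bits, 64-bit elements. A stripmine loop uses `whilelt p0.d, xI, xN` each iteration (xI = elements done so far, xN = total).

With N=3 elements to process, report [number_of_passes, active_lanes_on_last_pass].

register lanes = 256/64 = 4
3 elements at 4/iter → 1 passes, remainder 3 on the last

[iterations, last_vl] = [1, 3]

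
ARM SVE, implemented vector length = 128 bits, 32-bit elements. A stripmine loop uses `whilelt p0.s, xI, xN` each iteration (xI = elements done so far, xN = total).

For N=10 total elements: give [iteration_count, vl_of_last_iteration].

128-bit reg / 32-bit elem → 4 lanes
10 elements at 4/iter → 3 passes, remainder 2 on the last

[iterations, last_vl] = [3, 2]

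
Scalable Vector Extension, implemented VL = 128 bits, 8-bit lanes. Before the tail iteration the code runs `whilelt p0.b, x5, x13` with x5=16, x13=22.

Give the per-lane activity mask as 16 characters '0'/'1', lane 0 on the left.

lane count: 128 div 8 = 16
whilelt: lane j active iff 16+j < 22 → j < 6 → 6 active
bits (lane 0 leftmost): 1111110000000000

predicate = 1111110000000000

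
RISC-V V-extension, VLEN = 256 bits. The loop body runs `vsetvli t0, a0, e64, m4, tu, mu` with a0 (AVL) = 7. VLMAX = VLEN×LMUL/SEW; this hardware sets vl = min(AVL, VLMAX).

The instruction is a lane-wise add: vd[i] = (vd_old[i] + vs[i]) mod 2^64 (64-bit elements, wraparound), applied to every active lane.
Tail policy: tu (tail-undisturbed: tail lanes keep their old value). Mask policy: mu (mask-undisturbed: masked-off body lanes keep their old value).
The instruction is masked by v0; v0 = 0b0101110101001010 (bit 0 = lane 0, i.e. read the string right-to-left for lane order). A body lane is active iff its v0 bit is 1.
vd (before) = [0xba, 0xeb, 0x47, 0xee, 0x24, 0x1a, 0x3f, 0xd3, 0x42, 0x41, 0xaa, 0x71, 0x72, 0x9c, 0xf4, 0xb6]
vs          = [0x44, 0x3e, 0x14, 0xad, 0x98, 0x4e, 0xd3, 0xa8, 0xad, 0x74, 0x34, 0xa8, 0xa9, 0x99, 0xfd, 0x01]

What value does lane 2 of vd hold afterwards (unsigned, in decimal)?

VLMAX = VLEN×LMUL/SEW = 256×4/64 = 16
AVL=7 ≤ VLMAX=16, so vl = 7
[0] mask-off/keep = 0xba
[1] add(0xeb,0x3e) = 0x129
[2] mask-off/keep = 0x47
[3] add(0xee,0xad) = 0x19b
[4] mask-off/keep = 0x24
[5] mask-off/keep = 0x1a
[6] add(0x3f,0xd3) = 0x112
[7] tail/keep = 0xd3
[8] tail/keep = 0x42
[9] tail/keep = 0x41
[10] tail/keep = 0xaa
[11] tail/keep = 0x71
[12] tail/keep = 0x72
[13] tail/keep = 0x9c
[14] tail/keep = 0xf4
[15] tail/keep = 0xb6

vd[2] = 71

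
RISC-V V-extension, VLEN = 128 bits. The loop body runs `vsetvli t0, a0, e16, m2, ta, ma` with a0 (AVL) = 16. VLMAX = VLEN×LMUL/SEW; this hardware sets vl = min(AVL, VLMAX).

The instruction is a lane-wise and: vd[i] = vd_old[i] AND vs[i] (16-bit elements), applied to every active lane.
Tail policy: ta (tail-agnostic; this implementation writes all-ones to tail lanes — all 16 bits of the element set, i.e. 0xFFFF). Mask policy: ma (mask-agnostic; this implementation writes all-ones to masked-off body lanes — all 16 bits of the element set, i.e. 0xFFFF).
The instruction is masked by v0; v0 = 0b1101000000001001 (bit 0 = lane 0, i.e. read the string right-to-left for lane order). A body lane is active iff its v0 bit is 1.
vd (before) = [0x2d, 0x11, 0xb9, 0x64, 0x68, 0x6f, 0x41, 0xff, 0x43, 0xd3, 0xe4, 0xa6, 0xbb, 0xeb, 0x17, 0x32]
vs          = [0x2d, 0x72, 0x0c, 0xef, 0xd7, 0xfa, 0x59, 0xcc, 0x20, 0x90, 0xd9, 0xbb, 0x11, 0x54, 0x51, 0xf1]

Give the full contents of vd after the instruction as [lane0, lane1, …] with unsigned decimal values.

VLMAX = VLEN×LMUL/SEW = 128×2/16 = 16
AVL=16 ≤ VLMAX=16, so vl = 16
vd[0] and(0x2d,0x2d) -> 0x2d
vd[1] mask-off/ones -> 0xffff
vd[2] mask-off/ones -> 0xffff
vd[3] and(0x64,0xef) -> 0x64
vd[4] mask-off/ones -> 0xffff
vd[5] mask-off/ones -> 0xffff
vd[6] mask-off/ones -> 0xffff
vd[7] mask-off/ones -> 0xffff
vd[8] mask-off/ones -> 0xffff
vd[9] mask-off/ones -> 0xffff
vd[10] mask-off/ones -> 0xffff
vd[11] mask-off/ones -> 0xffff
vd[12] and(0xbb,0x11) -> 0x11
vd[13] mask-off/ones -> 0xffff
vd[14] and(0x17,0x51) -> 0x11
vd[15] and(0x32,0xf1) -> 0x30

vd = [45, 65535, 65535, 100, 65535, 65535, 65535, 65535, 65535, 65535, 65535, 65535, 17, 65535, 17, 48]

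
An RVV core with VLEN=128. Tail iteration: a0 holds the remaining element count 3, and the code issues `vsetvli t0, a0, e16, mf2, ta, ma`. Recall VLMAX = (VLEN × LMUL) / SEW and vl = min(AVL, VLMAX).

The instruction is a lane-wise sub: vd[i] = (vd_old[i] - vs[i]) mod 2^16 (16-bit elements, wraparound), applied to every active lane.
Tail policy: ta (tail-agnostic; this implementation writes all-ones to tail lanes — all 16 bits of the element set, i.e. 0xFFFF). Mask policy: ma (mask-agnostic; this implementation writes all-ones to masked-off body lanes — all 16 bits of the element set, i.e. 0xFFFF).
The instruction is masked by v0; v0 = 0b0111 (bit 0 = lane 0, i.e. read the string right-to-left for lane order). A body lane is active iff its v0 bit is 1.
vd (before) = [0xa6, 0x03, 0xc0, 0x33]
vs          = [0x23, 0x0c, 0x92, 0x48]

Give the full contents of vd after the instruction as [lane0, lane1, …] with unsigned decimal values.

lanes per group: 128·1/2/16 = 4
AVL=3 ≤ VLMAX=4, so vl = 3
vd[0] sub(0xa6,0x23) -> 0x83
vd[1] sub(0x03,0x0c) -> 0xfff7
vd[2] sub(0xc0,0x92) -> 0x2e
vd[3] tail/ones -> 0xffff

vd = [131, 65527, 46, 65535]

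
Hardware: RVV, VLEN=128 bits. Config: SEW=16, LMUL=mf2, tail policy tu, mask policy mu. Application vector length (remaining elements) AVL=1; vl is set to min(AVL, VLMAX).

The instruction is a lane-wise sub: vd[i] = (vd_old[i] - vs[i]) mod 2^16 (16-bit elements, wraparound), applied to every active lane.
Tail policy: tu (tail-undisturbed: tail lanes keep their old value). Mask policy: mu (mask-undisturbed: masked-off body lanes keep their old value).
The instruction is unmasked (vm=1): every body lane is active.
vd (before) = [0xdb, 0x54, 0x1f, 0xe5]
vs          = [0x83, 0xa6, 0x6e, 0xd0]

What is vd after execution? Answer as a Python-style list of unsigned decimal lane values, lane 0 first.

vd = [88, 84, 31, 229]

lanes per group: 128·1/2/16 = 4
vl ← min(1, 4) = 1
lane  0: sub(0xdb,0x83) ⇒ 0x58
lane  1: tail/keep ⇒ 0x54
lane  2: tail/keep ⇒ 0x1f
lane  3: tail/keep ⇒ 0xe5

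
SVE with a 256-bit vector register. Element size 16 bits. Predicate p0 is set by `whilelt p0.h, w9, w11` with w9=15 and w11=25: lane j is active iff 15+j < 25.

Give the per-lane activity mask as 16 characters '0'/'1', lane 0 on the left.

256-bit reg / 16-bit elem → 16 lanes
p0[j] = (15+j < 25); true for j=0..9 → 10 lanes set
bits (lane 0 leftmost): 1111111111000000

predicate = 1111111111000000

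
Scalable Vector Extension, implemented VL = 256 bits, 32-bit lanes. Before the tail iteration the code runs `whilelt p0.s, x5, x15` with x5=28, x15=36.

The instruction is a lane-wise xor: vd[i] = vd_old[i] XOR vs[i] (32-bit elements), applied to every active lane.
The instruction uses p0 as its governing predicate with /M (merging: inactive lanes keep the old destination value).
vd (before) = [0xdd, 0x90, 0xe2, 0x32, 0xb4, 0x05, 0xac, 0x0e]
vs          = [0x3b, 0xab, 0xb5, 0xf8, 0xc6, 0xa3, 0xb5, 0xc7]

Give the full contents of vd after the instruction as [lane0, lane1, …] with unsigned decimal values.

vd = [230, 59, 87, 202, 114, 166, 25, 201]

256-bit reg / 32-bit elem → 8 lanes
whilelt: lane j active iff 28+j < 36 → j < 8 → 8 active
vd[0] xor(0xdd,0x3b) -> 0xe6
vd[1] xor(0x90,0xab) -> 0x3b
vd[2] xor(0xe2,0xb5) -> 0x57
vd[3] xor(0x32,0xf8) -> 0xca
vd[4] xor(0xb4,0xc6) -> 0x72
vd[5] xor(0x05,0xa3) -> 0xa6
vd[6] xor(0xac,0xb5) -> 0x19
vd[7] xor(0x0e,0xc7) -> 0xc9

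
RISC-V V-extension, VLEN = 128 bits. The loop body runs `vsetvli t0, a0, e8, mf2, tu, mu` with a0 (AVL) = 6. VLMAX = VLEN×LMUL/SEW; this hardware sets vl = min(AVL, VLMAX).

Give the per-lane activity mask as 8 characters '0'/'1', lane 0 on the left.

lanes per group: 128·1/2/8 = 8
AVL=6 ≤ VLMAX=8, so vl = 6
bits (lane 0 leftmost): 11111100

predicate = 11111100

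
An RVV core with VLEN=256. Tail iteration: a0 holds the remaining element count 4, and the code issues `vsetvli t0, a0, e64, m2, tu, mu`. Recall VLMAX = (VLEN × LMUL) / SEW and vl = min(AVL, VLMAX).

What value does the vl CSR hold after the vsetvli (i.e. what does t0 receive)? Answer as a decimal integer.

vl = 4

lanes per group: 256·2/64 = 8
vl = min(AVL, VLMAX) = min(4, 8) = 4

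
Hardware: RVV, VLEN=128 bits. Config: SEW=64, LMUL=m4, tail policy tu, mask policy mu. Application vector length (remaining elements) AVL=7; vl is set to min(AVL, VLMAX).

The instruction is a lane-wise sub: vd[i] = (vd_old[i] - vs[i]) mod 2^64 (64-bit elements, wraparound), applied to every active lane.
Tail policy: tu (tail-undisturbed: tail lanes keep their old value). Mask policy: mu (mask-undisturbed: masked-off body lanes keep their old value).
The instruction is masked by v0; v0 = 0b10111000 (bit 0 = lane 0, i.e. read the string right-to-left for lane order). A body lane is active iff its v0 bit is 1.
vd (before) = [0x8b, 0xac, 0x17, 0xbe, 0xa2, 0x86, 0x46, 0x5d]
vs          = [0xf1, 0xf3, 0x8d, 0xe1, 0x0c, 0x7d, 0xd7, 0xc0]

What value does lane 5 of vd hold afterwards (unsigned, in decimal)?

VLMAX = VLEN×LMUL/SEW = 128×4/64 = 8
vl = min(AVL, VLMAX) = min(7, 8) = 7
[0] mask-off/keep = 0x8b
[1] mask-off/keep = 0xac
[2] mask-off/keep = 0x17
[3] sub(0xbe,0xe1) = 0xffffffffffffffdd
[4] sub(0xa2,0x0c) = 0x96
[5] sub(0x86,0x7d) = 0x09
[6] mask-off/keep = 0x46
[7] tail/keep = 0x5d

vd[5] = 9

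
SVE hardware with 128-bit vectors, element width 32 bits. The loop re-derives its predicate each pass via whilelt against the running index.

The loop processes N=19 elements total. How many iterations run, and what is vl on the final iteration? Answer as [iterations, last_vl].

[iterations, last_vl] = [5, 3]

128-bit reg / 32-bit elem → 4 lanes
19 elements at 4/iter → 5 passes, remainder 3 on the last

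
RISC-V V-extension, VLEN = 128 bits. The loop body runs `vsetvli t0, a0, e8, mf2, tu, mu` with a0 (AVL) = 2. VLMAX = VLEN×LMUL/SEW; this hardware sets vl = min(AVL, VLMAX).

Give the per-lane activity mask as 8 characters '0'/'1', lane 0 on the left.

predicate = 11000000

VLMAX = VLEN×LMUL/SEW = 128×1/2/8 = 8
vl ← min(2, 8) = 2
bits (lane 0 leftmost): 11000000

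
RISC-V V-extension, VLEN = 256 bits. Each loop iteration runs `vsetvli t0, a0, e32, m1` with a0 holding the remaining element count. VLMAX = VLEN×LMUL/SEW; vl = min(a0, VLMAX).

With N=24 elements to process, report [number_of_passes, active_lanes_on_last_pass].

[iterations, last_vl] = [3, 8]

lanes per group: 256·1/32 = 8
24 elements at 8/iter → 3 passes, remainder 8 on the last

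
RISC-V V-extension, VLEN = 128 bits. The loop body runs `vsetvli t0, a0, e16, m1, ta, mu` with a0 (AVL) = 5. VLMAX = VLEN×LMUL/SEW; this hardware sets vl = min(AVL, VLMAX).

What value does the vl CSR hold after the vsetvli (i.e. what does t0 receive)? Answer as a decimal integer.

vl = 5

VLMAX = (128 × 1) / 16 = 8 lanes
vl = min(AVL, VLMAX) = min(5, 8) = 5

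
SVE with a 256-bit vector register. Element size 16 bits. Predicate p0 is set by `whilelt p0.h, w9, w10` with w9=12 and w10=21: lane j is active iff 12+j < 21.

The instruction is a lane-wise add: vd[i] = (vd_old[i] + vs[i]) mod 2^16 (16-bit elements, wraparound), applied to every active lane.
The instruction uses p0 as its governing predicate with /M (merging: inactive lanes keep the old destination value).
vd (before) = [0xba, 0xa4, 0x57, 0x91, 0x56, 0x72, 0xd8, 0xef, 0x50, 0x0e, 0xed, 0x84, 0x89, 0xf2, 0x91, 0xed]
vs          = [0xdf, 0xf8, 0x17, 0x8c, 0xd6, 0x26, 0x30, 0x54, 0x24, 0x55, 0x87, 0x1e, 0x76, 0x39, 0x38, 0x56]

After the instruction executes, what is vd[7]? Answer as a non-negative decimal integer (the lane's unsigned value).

vd[7] = 323

lane count: 256 div 16 = 16
active while 12+j < 21, i.e. j ∈ [0,9) capped at 16 ⇒ 9
[0] add(0xba,0xdf) = 0x199
[1] add(0xa4,0xf8) = 0x19c
[2] add(0x57,0x17) = 0x6e
[3] add(0x91,0x8c) = 0x11d
[4] add(0x56,0xd6) = 0x12c
[5] add(0x72,0x26) = 0x98
[6] add(0xd8,0x30) = 0x108
[7] add(0xef,0x54) = 0x143
[8] add(0x50,0x24) = 0x74
[9] tail/keep = 0x0e
[10] tail/keep = 0xed
[11] tail/keep = 0x84
[12] tail/keep = 0x89
[13] tail/keep = 0xf2
[14] tail/keep = 0x91
[15] tail/keep = 0xed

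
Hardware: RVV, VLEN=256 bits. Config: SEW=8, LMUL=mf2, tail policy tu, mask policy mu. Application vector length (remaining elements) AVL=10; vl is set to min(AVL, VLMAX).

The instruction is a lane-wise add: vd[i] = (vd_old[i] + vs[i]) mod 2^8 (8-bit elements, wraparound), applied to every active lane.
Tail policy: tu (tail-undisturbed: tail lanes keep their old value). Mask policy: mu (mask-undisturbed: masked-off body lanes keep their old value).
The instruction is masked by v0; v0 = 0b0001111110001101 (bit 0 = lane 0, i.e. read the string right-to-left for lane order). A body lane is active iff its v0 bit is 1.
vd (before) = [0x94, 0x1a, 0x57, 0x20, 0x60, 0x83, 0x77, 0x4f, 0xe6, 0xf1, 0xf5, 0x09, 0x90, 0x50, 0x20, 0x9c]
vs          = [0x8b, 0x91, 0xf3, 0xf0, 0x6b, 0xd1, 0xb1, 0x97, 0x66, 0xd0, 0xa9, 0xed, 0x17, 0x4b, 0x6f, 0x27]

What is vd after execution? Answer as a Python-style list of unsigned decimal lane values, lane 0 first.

VLMAX = (256 × 1/2) / 8 = 16 lanes
vl ← min(10, 16) = 10
  i=0: add(0x94,0x8b) → 31
  i=1: mask-off/keep → 26
  i=2: add(0x57,0xf3) → 74
  i=3: add(0x20,0xf0) → 16
  i=4: mask-off/keep → 96
  i=5: mask-off/keep → 131
  i=6: mask-off/keep → 119
  i=7: add(0x4f,0x97) → 230
  i=8: add(0xe6,0x66) → 76
  i=9: add(0xf1,0xd0) → 193
  i=10: tail/keep → 245
  i=11: tail/keep → 9
  i=12: tail/keep → 144
  i=13: tail/keep → 80
  i=14: tail/keep → 32
  i=15: tail/keep → 156

vd = [31, 26, 74, 16, 96, 131, 119, 230, 76, 193, 245, 9, 144, 80, 32, 156]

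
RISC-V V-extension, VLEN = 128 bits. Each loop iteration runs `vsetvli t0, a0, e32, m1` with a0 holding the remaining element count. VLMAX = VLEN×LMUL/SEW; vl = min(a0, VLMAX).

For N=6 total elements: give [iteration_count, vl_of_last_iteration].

lanes per group: 128·1/32 = 4
iterations = ceil(6/4) = 2; final-pass vl = 2

[iterations, last_vl] = [2, 2]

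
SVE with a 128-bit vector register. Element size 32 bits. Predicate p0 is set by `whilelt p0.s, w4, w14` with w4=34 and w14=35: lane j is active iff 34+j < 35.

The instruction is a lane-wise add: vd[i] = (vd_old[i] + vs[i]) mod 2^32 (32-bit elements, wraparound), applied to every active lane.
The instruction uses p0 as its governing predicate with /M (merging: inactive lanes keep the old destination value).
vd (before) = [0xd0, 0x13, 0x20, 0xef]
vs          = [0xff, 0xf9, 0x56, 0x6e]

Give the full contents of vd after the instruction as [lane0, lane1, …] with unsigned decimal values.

128-bit reg / 32-bit elem → 4 lanes
active while 34+j < 35, i.e. j ∈ [0,1) capped at 4 ⇒ 1
  i=0: add(0xd0,0xff) → 463
  i=1: tail/keep → 19
  i=2: tail/keep → 32
  i=3: tail/keep → 239

vd = [463, 19, 32, 239]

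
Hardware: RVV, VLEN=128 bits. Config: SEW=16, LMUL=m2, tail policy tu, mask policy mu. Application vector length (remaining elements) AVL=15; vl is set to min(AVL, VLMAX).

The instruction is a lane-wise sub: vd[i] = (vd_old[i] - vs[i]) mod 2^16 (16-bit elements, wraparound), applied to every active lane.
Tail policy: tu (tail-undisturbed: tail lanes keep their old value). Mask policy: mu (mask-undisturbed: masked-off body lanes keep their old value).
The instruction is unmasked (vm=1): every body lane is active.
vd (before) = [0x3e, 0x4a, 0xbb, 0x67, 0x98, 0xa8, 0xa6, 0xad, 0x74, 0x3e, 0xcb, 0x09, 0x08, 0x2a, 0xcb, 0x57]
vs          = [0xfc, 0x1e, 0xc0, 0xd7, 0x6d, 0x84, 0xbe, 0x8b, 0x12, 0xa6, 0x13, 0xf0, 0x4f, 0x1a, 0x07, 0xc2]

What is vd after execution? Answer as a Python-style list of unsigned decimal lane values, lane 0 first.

VLMAX = VLEN×LMUL/SEW = 128×2/16 = 16
vl = min(AVL, VLMAX) = min(15, 16) = 15
[0] sub(0x3e,0xfc) = 0xff42
[1] sub(0x4a,0x1e) = 0x2c
[2] sub(0xbb,0xc0) = 0xfffb
[3] sub(0x67,0xd7) = 0xff90
[4] sub(0x98,0x6d) = 0x2b
[5] sub(0xa8,0x84) = 0x24
[6] sub(0xa6,0xbe) = 0xffe8
[7] sub(0xad,0x8b) = 0x22
[8] sub(0x74,0x12) = 0x62
[9] sub(0x3e,0xa6) = 0xff98
[10] sub(0xcb,0x13) = 0xb8
[11] sub(0x09,0xf0) = 0xff19
[12] sub(0x08,0x4f) = 0xffb9
[13] sub(0x2a,0x1a) = 0x10
[14] sub(0xcb,0x07) = 0xc4
[15] tail/keep = 0x57

vd = [65346, 44, 65531, 65424, 43, 36, 65512, 34, 98, 65432, 184, 65305, 65465, 16, 196, 87]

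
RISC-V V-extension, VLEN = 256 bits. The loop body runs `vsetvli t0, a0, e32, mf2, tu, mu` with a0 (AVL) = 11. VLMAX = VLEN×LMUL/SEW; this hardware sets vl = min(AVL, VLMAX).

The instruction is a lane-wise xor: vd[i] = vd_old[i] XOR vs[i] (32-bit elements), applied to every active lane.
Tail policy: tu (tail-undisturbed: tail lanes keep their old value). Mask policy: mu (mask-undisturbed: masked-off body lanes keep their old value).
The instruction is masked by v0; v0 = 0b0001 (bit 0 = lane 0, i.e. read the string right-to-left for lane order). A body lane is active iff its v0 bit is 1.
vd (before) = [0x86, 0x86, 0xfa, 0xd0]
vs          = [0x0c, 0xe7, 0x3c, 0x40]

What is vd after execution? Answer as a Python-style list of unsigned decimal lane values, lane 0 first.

vd = [138, 134, 250, 208]

VLMAX = VLEN×LMUL/SEW = 256×1/2/32 = 4
vl = min(AVL, VLMAX) = min(11, 4) = 4
[0] xor(0x86,0x0c) = 0x8a
[1] mask-off/keep = 0x86
[2] mask-off/keep = 0xfa
[3] mask-off/keep = 0xd0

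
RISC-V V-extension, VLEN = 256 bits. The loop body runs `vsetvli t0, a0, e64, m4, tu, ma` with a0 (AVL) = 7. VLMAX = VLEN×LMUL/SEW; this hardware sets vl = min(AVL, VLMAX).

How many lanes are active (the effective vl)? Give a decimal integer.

vl = 7

VLMAX = VLEN×LMUL/SEW = 256×4/64 = 16
vl = min(AVL, VLMAX) = min(7, 16) = 7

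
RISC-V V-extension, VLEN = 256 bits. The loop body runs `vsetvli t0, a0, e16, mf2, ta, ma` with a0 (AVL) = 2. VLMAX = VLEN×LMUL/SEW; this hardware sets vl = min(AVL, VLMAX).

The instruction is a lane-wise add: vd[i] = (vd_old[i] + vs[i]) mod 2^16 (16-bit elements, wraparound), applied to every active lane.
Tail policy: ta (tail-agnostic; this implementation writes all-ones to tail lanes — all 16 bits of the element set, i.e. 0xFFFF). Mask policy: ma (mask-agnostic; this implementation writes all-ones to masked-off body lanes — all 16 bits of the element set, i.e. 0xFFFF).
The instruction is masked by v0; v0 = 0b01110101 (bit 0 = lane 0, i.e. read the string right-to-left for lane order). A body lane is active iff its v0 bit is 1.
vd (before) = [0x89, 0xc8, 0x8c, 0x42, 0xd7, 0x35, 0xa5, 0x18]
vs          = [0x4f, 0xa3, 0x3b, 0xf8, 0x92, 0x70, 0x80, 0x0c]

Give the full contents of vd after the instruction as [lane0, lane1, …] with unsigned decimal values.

vd = [216, 65535, 65535, 65535, 65535, 65535, 65535, 65535]

VLMAX = VLEN×LMUL/SEW = 256×1/2/16 = 8
vl ← min(2, 8) = 2
  i=0: add(0x89,0x4f) → 216
  i=1: mask-off/ones → 65535
  i=2: tail/ones → 65535
  i=3: tail/ones → 65535
  i=4: tail/ones → 65535
  i=5: tail/ones → 65535
  i=6: tail/ones → 65535
  i=7: tail/ones → 65535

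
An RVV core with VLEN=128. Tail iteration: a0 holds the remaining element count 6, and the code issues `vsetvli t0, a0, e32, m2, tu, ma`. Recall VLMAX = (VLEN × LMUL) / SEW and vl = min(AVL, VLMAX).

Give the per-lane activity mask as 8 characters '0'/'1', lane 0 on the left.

lanes per group: 128·2/32 = 8
AVL=6 ≤ VLMAX=8, so vl = 6
bits (lane 0 leftmost): 11111100

predicate = 11111100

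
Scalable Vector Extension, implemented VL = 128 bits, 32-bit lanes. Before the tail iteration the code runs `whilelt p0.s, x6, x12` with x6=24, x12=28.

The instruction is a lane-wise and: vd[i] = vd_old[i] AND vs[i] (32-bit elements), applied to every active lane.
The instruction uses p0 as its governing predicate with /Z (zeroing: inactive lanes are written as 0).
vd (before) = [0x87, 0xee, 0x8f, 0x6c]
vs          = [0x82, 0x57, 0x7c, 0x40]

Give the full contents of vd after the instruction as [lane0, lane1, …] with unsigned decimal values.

vd = [130, 70, 12, 64]

lane count: 128 div 32 = 4
p0[j] = (24+j < 28); true for j=0..3 → 4 lanes set
vd[0] and(0x87,0x82) -> 0x82
vd[1] and(0xee,0x57) -> 0x46
vd[2] and(0x8f,0x7c) -> 0x0c
vd[3] and(0x6c,0x40) -> 0x40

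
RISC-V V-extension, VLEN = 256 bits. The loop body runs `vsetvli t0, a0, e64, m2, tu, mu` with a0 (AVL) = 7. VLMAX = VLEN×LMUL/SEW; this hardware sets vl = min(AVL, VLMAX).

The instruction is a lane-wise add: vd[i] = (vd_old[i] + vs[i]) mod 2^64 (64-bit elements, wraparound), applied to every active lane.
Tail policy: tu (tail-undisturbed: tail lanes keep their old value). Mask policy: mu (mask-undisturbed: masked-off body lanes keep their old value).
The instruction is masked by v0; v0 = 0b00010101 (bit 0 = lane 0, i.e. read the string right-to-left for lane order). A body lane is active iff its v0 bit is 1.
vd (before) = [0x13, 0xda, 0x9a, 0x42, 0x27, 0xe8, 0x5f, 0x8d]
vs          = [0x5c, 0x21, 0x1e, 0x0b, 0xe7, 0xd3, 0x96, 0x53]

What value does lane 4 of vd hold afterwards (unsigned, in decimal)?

vd[4] = 270

lanes per group: 256·2/64 = 8
vl = min(AVL, VLMAX) = min(7, 8) = 7
vd[0] add(0x13,0x5c) -> 0x6f
vd[1] mask-off/keep -> 0xda
vd[2] add(0x9a,0x1e) -> 0xb8
vd[3] mask-off/keep -> 0x42
vd[4] add(0x27,0xe7) -> 0x10e
vd[5] mask-off/keep -> 0xe8
vd[6] mask-off/keep -> 0x5f
vd[7] tail/keep -> 0x8d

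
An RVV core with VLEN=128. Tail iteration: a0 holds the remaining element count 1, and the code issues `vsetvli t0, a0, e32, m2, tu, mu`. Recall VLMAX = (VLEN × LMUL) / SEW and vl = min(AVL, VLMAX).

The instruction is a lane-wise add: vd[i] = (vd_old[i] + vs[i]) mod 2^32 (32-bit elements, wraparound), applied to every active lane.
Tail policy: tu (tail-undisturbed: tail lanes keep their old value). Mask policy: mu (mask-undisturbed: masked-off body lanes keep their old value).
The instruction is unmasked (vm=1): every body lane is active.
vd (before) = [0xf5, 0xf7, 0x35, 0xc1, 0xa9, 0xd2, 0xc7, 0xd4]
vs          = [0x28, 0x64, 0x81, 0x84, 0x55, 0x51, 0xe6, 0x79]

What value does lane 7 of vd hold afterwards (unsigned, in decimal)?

vd[7] = 212

lanes per group: 128·2/32 = 8
vl ← min(1, 8) = 1
vd[0] add(0xf5,0x28) -> 0x11d
vd[1] tail/keep -> 0xf7
vd[2] tail/keep -> 0x35
vd[3] tail/keep -> 0xc1
vd[4] tail/keep -> 0xa9
vd[5] tail/keep -> 0xd2
vd[6] tail/keep -> 0xc7
vd[7] tail/keep -> 0xd4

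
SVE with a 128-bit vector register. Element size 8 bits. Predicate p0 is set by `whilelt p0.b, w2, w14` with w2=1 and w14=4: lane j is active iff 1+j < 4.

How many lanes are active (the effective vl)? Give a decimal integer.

vl = 3

lane count: 128 div 8 = 16
whilelt: lane j active iff 1+j < 4 → j < 3 → 3 active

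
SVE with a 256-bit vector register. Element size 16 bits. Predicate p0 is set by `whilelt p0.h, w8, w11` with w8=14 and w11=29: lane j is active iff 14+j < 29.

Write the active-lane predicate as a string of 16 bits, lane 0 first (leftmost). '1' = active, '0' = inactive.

register lanes = 256/16 = 16
p0[j] = (14+j < 29); true for j=0..14 → 15 lanes set
bits (lane 0 leftmost): 1111111111111110

predicate = 1111111111111110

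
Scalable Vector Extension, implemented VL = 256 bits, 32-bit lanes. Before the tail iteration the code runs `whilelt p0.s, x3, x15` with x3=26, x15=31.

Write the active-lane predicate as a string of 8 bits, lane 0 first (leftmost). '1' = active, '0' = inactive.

predicate = 11111000

256-bit reg / 32-bit elem → 8 lanes
active while 26+j < 31, i.e. j ∈ [0,5) capped at 8 ⇒ 5
bits (lane 0 leftmost): 11111000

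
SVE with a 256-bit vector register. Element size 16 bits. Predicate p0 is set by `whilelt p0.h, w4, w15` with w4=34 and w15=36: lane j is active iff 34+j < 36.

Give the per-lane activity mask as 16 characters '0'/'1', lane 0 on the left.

lane count: 256 div 16 = 16
whilelt: lane j active iff 34+j < 36 → j < 2 → 2 active
bits (lane 0 leftmost): 1100000000000000

predicate = 1100000000000000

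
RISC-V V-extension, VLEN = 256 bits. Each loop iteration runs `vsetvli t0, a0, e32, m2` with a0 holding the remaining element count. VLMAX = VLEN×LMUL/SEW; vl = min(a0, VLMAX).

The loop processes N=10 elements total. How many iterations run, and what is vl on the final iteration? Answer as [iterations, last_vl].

[iterations, last_vl] = [1, 10]

lanes per group: 256·2/32 = 16
iterations = ceil(10/16) = 1; final-pass vl = 10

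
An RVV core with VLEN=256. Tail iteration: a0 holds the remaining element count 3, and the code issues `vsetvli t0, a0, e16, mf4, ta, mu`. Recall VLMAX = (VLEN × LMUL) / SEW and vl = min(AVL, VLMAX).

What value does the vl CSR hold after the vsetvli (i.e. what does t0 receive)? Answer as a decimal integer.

vl = 3

VLMAX = (256 × 1/4) / 16 = 4 lanes
AVL=3 ≤ VLMAX=4, so vl = 3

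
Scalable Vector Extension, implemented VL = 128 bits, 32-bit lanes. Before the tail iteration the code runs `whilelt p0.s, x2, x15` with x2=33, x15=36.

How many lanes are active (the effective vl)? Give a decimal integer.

vl = 3

lane count: 128 div 32 = 4
whilelt: lane j active iff 33+j < 36 → j < 3 → 3 active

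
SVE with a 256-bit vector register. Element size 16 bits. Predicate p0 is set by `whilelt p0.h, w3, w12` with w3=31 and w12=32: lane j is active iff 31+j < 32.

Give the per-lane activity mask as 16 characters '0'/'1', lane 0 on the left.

predicate = 1000000000000000

256-bit reg / 16-bit elem → 16 lanes
active while 31+j < 32, i.e. j ∈ [0,1) capped at 16 ⇒ 1
bits (lane 0 leftmost): 1000000000000000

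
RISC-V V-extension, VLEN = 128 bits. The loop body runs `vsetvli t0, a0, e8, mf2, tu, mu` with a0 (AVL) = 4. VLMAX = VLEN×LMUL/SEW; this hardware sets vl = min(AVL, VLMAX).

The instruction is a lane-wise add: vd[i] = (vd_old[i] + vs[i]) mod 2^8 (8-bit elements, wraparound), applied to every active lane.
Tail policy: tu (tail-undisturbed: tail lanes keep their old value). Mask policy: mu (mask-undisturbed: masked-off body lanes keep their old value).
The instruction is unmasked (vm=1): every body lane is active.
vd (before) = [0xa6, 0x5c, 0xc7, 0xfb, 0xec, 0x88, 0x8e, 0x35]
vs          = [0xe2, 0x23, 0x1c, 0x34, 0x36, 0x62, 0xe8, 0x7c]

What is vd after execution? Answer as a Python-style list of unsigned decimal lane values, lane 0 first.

VLMAX = VLEN×LMUL/SEW = 128×1/2/8 = 8
vl ← min(4, 8) = 4
vd[0] add(0xa6,0xe2) -> 0x88
vd[1] add(0x5c,0x23) -> 0x7f
vd[2] add(0xc7,0x1c) -> 0xe3
vd[3] add(0xfb,0x34) -> 0x2f
vd[4] tail/keep -> 0xec
vd[5] tail/keep -> 0x88
vd[6] tail/keep -> 0x8e
vd[7] tail/keep -> 0x35

vd = [136, 127, 227, 47, 236, 136, 142, 53]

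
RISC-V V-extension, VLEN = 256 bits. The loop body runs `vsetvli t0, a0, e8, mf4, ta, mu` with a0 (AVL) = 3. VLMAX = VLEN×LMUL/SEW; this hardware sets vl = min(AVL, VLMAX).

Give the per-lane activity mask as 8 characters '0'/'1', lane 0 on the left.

predicate = 11100000

VLMAX = VLEN×LMUL/SEW = 256×1/4/8 = 8
vl = min(AVL, VLMAX) = min(3, 8) = 3
bits (lane 0 leftmost): 11100000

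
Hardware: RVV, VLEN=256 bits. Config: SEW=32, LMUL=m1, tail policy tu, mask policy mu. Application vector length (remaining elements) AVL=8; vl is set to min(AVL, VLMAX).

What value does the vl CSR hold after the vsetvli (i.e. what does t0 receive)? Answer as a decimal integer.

vl = 8

lanes per group: 256·1/32 = 8
AVL=8 ≤ VLMAX=8, so vl = 8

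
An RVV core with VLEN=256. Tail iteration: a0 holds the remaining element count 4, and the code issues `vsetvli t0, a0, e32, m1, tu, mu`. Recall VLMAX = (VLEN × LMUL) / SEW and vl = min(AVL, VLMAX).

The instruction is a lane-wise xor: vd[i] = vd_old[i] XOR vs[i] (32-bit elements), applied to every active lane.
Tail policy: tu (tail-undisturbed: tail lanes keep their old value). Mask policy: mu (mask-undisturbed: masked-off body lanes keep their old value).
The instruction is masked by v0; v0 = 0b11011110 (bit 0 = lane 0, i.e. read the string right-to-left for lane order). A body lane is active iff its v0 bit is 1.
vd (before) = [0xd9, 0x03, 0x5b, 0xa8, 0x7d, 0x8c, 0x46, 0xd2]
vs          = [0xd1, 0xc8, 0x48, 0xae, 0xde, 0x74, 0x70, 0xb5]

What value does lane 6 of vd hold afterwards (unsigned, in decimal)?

vd[6] = 70

VLMAX = (256 × 1) / 32 = 8 lanes
AVL=4 ≤ VLMAX=8, so vl = 4
vd[0] mask-off/keep -> 0xd9
vd[1] xor(0x03,0xc8) -> 0xcb
vd[2] xor(0x5b,0x48) -> 0x13
vd[3] xor(0xa8,0xae) -> 0x06
vd[4] tail/keep -> 0x7d
vd[5] tail/keep -> 0x8c
vd[6] tail/keep -> 0x46
vd[7] tail/keep -> 0xd2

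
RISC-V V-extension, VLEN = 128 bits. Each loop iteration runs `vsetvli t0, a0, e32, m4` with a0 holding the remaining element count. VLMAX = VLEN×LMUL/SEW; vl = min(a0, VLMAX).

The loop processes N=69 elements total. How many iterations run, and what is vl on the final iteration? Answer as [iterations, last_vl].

[iterations, last_vl] = [5, 5]

lanes per group: 128·4/32 = 16
iterations = ceil(69/16) = 5; final-pass vl = 5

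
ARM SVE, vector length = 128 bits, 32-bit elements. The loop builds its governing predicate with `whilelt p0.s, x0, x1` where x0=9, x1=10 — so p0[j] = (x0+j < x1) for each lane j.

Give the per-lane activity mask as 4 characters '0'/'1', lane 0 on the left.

predicate = 1000

128-bit reg / 32-bit elem → 4 lanes
p0[j] = (9+j < 10); true for j=0..0 → 1 lanes set
bits (lane 0 leftmost): 1000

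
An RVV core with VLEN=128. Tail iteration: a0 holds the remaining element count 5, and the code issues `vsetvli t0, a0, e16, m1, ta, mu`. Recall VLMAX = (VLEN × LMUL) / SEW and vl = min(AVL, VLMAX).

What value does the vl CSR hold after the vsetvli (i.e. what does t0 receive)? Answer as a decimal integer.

VLMAX = VLEN×LMUL/SEW = 128×1/16 = 8
vl = min(AVL, VLMAX) = min(5, 8) = 5

vl = 5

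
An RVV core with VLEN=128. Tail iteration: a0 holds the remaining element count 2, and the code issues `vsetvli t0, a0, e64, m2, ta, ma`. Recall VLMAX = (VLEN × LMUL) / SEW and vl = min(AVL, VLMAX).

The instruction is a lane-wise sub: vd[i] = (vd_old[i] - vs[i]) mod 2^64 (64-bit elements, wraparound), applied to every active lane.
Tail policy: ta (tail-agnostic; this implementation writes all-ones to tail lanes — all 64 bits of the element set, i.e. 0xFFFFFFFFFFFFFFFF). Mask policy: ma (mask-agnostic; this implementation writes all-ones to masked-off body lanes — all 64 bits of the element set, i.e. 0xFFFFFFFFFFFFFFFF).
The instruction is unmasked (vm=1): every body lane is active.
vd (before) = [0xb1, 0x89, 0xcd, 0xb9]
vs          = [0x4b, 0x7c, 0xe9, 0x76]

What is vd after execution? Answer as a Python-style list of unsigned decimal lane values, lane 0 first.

VLMAX = (128 × 2) / 64 = 4 lanes
AVL=2 ≤ VLMAX=4, so vl = 2
lane  0: sub(0xb1,0x4b) ⇒ 0x66
lane  1: sub(0x89,0x7c) ⇒ 0x0d
lane  2: tail/ones ⇒ 0xffffffffffffffff
lane  3: tail/ones ⇒ 0xffffffffffffffff

vd = [102, 13, 18446744073709551615, 18446744073709551615]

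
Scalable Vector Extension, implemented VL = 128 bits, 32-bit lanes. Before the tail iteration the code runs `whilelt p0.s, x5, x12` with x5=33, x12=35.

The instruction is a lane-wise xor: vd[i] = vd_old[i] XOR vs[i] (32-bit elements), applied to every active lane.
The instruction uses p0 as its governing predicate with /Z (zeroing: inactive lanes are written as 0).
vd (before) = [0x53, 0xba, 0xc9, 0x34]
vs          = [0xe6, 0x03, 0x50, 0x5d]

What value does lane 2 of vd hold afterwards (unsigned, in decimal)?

vd[2] = 0

lane count: 128 div 32 = 4
whilelt: lane j active iff 33+j < 35 → j < 2 → 2 active
  i=0: xor(0x53,0xe6) → 181
  i=1: xor(0xba,0x03) → 185
  i=2: tail/zero → 0
  i=3: tail/zero → 0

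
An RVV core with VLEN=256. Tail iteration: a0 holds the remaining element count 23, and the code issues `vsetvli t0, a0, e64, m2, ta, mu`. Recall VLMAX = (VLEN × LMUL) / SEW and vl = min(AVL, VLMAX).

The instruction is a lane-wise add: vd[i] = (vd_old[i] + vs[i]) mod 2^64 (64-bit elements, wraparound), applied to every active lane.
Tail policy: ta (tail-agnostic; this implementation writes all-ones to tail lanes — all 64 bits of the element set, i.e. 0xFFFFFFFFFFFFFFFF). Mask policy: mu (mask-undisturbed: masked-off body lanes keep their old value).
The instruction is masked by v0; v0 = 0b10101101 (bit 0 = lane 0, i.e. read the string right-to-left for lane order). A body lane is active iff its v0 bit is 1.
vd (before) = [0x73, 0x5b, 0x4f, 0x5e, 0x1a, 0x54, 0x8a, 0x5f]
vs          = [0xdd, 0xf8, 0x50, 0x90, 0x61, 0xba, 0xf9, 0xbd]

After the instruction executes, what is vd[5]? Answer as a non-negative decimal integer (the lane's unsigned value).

vd[5] = 270

VLMAX = (256 × 2) / 64 = 8 lanes
AVL=23 > VLMAX=8, so vl = 8
lane  0: add(0x73,0xdd) ⇒ 0x150
lane  1: mask-off/keep ⇒ 0x5b
lane  2: add(0x4f,0x50) ⇒ 0x9f
lane  3: add(0x5e,0x90) ⇒ 0xee
lane  4: mask-off/keep ⇒ 0x1a
lane  5: add(0x54,0xba) ⇒ 0x10e
lane  6: mask-off/keep ⇒ 0x8a
lane  7: add(0x5f,0xbd) ⇒ 0x11c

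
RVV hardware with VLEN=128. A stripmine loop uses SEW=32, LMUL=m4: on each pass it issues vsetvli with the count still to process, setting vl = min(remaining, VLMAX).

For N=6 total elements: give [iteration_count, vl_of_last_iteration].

VLMAX = VLEN×LMUL/SEW = 128×4/32 = 16
iterations = ceil(6/16) = 1; final-pass vl = 6

[iterations, last_vl] = [1, 6]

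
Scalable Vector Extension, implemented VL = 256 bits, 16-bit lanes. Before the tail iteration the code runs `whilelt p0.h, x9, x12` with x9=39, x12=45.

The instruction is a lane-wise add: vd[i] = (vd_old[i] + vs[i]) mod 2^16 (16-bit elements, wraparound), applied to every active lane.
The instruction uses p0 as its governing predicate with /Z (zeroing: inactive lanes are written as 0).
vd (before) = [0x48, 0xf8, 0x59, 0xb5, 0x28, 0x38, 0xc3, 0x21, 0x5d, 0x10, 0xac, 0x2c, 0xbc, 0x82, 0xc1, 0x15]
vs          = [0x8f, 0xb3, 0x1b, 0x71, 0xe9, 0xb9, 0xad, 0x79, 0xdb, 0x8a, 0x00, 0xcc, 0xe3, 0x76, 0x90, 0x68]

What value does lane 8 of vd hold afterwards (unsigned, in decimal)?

vd[8] = 0

register lanes = 256/16 = 16
p0[j] = (39+j < 45); true for j=0..5 → 6 lanes set
vd[0] add(0x48,0x8f) -> 0xd7
vd[1] add(0xf8,0xb3) -> 0x1ab
vd[2] add(0x59,0x1b) -> 0x74
vd[3] add(0xb5,0x71) -> 0x126
vd[4] add(0x28,0xe9) -> 0x111
vd[5] add(0x38,0xb9) -> 0xf1
vd[6] tail/zero -> 0x00
vd[7] tail/zero -> 0x00
vd[8] tail/zero -> 0x00
vd[9] tail/zero -> 0x00
vd[10] tail/zero -> 0x00
vd[11] tail/zero -> 0x00
vd[12] tail/zero -> 0x00
vd[13] tail/zero -> 0x00
vd[14] tail/zero -> 0x00
vd[15] tail/zero -> 0x00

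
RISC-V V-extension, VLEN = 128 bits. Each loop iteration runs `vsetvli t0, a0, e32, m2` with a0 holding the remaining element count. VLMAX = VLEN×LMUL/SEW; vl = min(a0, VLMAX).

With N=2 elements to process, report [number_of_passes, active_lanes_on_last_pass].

[iterations, last_vl] = [1, 2]

VLMAX = (128 × 2) / 32 = 8 lanes
N=2: ⌈2/8⌉ = 1 iters; last vl = 2 − 0×8 = 2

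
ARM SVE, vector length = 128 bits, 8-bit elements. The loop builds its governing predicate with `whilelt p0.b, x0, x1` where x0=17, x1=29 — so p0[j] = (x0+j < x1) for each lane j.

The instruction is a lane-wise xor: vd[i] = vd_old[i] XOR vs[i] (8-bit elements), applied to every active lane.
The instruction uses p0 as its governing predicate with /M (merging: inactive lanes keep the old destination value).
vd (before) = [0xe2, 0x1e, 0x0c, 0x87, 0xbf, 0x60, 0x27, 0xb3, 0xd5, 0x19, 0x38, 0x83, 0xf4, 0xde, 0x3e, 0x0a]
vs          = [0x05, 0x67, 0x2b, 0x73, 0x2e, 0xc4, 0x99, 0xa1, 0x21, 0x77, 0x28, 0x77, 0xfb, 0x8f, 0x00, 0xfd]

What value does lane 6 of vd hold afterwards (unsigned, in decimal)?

register lanes = 128/8 = 16
whilelt: lane j active iff 17+j < 29 → j < 12 → 12 active
[0] xor(0xe2,0x05) = 0xe7
[1] xor(0x1e,0x67) = 0x79
[2] xor(0x0c,0x2b) = 0x27
[3] xor(0x87,0x73) = 0xf4
[4] xor(0xbf,0x2e) = 0x91
[5] xor(0x60,0xc4) = 0xa4
[6] xor(0x27,0x99) = 0xbe
[7] xor(0xb3,0xa1) = 0x12
[8] xor(0xd5,0x21) = 0xf4
[9] xor(0x19,0x77) = 0x6e
[10] xor(0x38,0x28) = 0x10
[11] xor(0x83,0x77) = 0xf4
[12] tail/keep = 0xf4
[13] tail/keep = 0xde
[14] tail/keep = 0x3e
[15] tail/keep = 0x0a

vd[6] = 190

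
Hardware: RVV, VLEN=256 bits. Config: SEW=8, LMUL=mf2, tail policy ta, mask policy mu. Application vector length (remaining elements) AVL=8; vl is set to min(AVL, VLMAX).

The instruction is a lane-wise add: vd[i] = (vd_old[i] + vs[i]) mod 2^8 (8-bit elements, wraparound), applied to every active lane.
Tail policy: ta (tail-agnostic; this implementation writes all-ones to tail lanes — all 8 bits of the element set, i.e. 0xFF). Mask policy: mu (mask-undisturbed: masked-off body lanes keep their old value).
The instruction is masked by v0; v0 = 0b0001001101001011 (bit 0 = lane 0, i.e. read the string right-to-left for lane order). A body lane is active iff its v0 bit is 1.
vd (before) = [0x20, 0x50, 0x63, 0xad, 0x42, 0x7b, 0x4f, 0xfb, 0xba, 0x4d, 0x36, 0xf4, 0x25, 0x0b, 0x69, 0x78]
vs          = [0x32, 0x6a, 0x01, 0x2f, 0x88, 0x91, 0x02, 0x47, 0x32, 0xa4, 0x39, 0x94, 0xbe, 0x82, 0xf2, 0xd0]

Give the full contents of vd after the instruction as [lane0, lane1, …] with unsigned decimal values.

lanes per group: 256·1/2/8 = 16
vl ← min(8, 16) = 8
vd[0] add(0x20,0x32) -> 0x52
vd[1] add(0x50,0x6a) -> 0xba
vd[2] mask-off/keep -> 0x63
vd[3] add(0xad,0x2f) -> 0xdc
vd[4] mask-off/keep -> 0x42
vd[5] mask-off/keep -> 0x7b
vd[6] add(0x4f,0x02) -> 0x51
vd[7] mask-off/keep -> 0xfb
vd[8] tail/ones -> 0xff
vd[9] tail/ones -> 0xff
vd[10] tail/ones -> 0xff
vd[11] tail/ones -> 0xff
vd[12] tail/ones -> 0xff
vd[13] tail/ones -> 0xff
vd[14] tail/ones -> 0xff
vd[15] tail/ones -> 0xff

vd = [82, 186, 99, 220, 66, 123, 81, 251, 255, 255, 255, 255, 255, 255, 255, 255]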